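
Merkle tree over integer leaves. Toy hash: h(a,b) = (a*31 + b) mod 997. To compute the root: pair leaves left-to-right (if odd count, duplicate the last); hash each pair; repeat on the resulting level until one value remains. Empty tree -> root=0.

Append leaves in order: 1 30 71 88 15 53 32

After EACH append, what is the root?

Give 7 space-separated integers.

Answer: 1 61 175 192 375 594 103

Derivation:
After append 1 (leaves=[1]):
  L0: [1]
  root=1
After append 30 (leaves=[1, 30]):
  L0: [1, 30]
  L1: h(1,30)=(1*31+30)%997=61 -> [61]
  root=61
After append 71 (leaves=[1, 30, 71]):
  L0: [1, 30, 71]
  L1: h(1,30)=(1*31+30)%997=61 h(71,71)=(71*31+71)%997=278 -> [61, 278]
  L2: h(61,278)=(61*31+278)%997=175 -> [175]
  root=175
After append 88 (leaves=[1, 30, 71, 88]):
  L0: [1, 30, 71, 88]
  L1: h(1,30)=(1*31+30)%997=61 h(71,88)=(71*31+88)%997=295 -> [61, 295]
  L2: h(61,295)=(61*31+295)%997=192 -> [192]
  root=192
After append 15 (leaves=[1, 30, 71, 88, 15]):
  L0: [1, 30, 71, 88, 15]
  L1: h(1,30)=(1*31+30)%997=61 h(71,88)=(71*31+88)%997=295 h(15,15)=(15*31+15)%997=480 -> [61, 295, 480]
  L2: h(61,295)=(61*31+295)%997=192 h(480,480)=(480*31+480)%997=405 -> [192, 405]
  L3: h(192,405)=(192*31+405)%997=375 -> [375]
  root=375
After append 53 (leaves=[1, 30, 71, 88, 15, 53]):
  L0: [1, 30, 71, 88, 15, 53]
  L1: h(1,30)=(1*31+30)%997=61 h(71,88)=(71*31+88)%997=295 h(15,53)=(15*31+53)%997=518 -> [61, 295, 518]
  L2: h(61,295)=(61*31+295)%997=192 h(518,518)=(518*31+518)%997=624 -> [192, 624]
  L3: h(192,624)=(192*31+624)%997=594 -> [594]
  root=594
After append 32 (leaves=[1, 30, 71, 88, 15, 53, 32]):
  L0: [1, 30, 71, 88, 15, 53, 32]
  L1: h(1,30)=(1*31+30)%997=61 h(71,88)=(71*31+88)%997=295 h(15,53)=(15*31+53)%997=518 h(32,32)=(32*31+32)%997=27 -> [61, 295, 518, 27]
  L2: h(61,295)=(61*31+295)%997=192 h(518,27)=(518*31+27)%997=133 -> [192, 133]
  L3: h(192,133)=(192*31+133)%997=103 -> [103]
  root=103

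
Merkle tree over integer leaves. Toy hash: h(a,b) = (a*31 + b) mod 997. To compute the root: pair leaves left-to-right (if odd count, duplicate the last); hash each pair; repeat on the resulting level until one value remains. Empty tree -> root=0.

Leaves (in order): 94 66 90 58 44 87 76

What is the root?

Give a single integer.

Answer: 505

Derivation:
L0: [94, 66, 90, 58, 44, 87, 76]
L1: h(94,66)=(94*31+66)%997=986 h(90,58)=(90*31+58)%997=854 h(44,87)=(44*31+87)%997=454 h(76,76)=(76*31+76)%997=438 -> [986, 854, 454, 438]
L2: h(986,854)=(986*31+854)%997=513 h(454,438)=(454*31+438)%997=554 -> [513, 554]
L3: h(513,554)=(513*31+554)%997=505 -> [505]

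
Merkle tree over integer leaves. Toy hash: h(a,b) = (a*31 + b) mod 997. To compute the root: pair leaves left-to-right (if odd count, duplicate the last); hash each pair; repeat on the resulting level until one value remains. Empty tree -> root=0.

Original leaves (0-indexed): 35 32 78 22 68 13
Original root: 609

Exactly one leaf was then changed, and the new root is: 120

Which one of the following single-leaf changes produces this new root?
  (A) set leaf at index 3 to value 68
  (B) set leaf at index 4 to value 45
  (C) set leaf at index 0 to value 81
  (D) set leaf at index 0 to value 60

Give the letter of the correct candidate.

Answer: C

Derivation:
Original leaves: [35, 32, 78, 22, 68, 13]
Target new root: 120
Try each candidate change and compute the resulting root:
Candidate A: set leaf[3] = 68 -> leaves = [35, 32, 78, 68, 68, 13]
  L0: [35, 32, 78, 68, 68, 13]
  L1: h(35,32)=(35*31+32)%997=120 h(78,68)=(78*31+68)%997=492 h(68,13)=(68*31+13)%997=127 -> [120, 492, 127]
  L2: h(120,492)=(120*31+492)%997=224 h(127,127)=(127*31+127)%997=76 -> [224, 76]
  L3: h(224,76)=(224*31+76)%997=41 -> [41]
  root = 41 != target 120
Candidate B: set leaf[4] = 45 -> leaves = [35, 32, 78, 22, 45, 13]
  L0: [35, 32, 78, 22, 45, 13]
  L1: h(35,32)=(35*31+32)%997=120 h(78,22)=(78*31+22)%997=446 h(45,13)=(45*31+13)%997=411 -> [120, 446, 411]
  L2: h(120,446)=(120*31+446)%997=178 h(411,411)=(411*31+411)%997=191 -> [178, 191]
  L3: h(178,191)=(178*31+191)%997=724 -> [724]
  root = 724 != target 120
Candidate C: set leaf[0] = 81 -> leaves = [81, 32, 78, 22, 68, 13]
  L0: [81, 32, 78, 22, 68, 13]
  L1: h(81,32)=(81*31+32)%997=549 h(78,22)=(78*31+22)%997=446 h(68,13)=(68*31+13)%997=127 -> [549, 446, 127]
  L2: h(549,446)=(549*31+446)%997=516 h(127,127)=(127*31+127)%997=76 -> [516, 76]
  L3: h(516,76)=(516*31+76)%997=120 -> [120]
  root = 120 == target 120  ** MATCH **
Candidate D: set leaf[0] = 60 -> leaves = [60, 32, 78, 22, 68, 13]
  L0: [60, 32, 78, 22, 68, 13]
  L1: h(60,32)=(60*31+32)%997=895 h(78,22)=(78*31+22)%997=446 h(68,13)=(68*31+13)%997=127 -> [895, 446, 127]
  L2: h(895,446)=(895*31+446)%997=275 h(127,127)=(127*31+127)%997=76 -> [275, 76]
  L3: h(275,76)=(275*31+76)%997=625 -> [625]
  root = 625 != target 120
Candidate C produces the target root.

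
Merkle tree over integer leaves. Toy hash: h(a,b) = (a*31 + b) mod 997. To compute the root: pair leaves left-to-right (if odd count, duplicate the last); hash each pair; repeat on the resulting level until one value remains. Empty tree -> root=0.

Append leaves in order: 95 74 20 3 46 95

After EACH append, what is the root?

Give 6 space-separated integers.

Answer: 95 28 511 494 604 178

Derivation:
After append 95 (leaves=[95]):
  L0: [95]
  root=95
After append 74 (leaves=[95, 74]):
  L0: [95, 74]
  L1: h(95,74)=(95*31+74)%997=28 -> [28]
  root=28
After append 20 (leaves=[95, 74, 20]):
  L0: [95, 74, 20]
  L1: h(95,74)=(95*31+74)%997=28 h(20,20)=(20*31+20)%997=640 -> [28, 640]
  L2: h(28,640)=(28*31+640)%997=511 -> [511]
  root=511
After append 3 (leaves=[95, 74, 20, 3]):
  L0: [95, 74, 20, 3]
  L1: h(95,74)=(95*31+74)%997=28 h(20,3)=(20*31+3)%997=623 -> [28, 623]
  L2: h(28,623)=(28*31+623)%997=494 -> [494]
  root=494
After append 46 (leaves=[95, 74, 20, 3, 46]):
  L0: [95, 74, 20, 3, 46]
  L1: h(95,74)=(95*31+74)%997=28 h(20,3)=(20*31+3)%997=623 h(46,46)=(46*31+46)%997=475 -> [28, 623, 475]
  L2: h(28,623)=(28*31+623)%997=494 h(475,475)=(475*31+475)%997=245 -> [494, 245]
  L3: h(494,245)=(494*31+245)%997=604 -> [604]
  root=604
After append 95 (leaves=[95, 74, 20, 3, 46, 95]):
  L0: [95, 74, 20, 3, 46, 95]
  L1: h(95,74)=(95*31+74)%997=28 h(20,3)=(20*31+3)%997=623 h(46,95)=(46*31+95)%997=524 -> [28, 623, 524]
  L2: h(28,623)=(28*31+623)%997=494 h(524,524)=(524*31+524)%997=816 -> [494, 816]
  L3: h(494,816)=(494*31+816)%997=178 -> [178]
  root=178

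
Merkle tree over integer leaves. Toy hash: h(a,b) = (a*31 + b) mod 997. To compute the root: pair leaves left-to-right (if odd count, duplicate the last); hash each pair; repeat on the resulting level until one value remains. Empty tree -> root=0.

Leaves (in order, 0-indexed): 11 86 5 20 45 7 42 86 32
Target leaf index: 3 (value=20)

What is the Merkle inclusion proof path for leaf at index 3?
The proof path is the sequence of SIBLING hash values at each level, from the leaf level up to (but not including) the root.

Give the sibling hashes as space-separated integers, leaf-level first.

L0 (leaves): [11, 86, 5, 20, 45, 7, 42, 86, 32], target index=3
L1: h(11,86)=(11*31+86)%997=427 [pair 0] h(5,20)=(5*31+20)%997=175 [pair 1] h(45,7)=(45*31+7)%997=405 [pair 2] h(42,86)=(42*31+86)%997=391 [pair 3] h(32,32)=(32*31+32)%997=27 [pair 4] -> [427, 175, 405, 391, 27]
  Sibling for proof at L0: 5
L2: h(427,175)=(427*31+175)%997=451 [pair 0] h(405,391)=(405*31+391)%997=982 [pair 1] h(27,27)=(27*31+27)%997=864 [pair 2] -> [451, 982, 864]
  Sibling for proof at L1: 427
L3: h(451,982)=(451*31+982)%997=8 [pair 0] h(864,864)=(864*31+864)%997=729 [pair 1] -> [8, 729]
  Sibling for proof at L2: 982
L4: h(8,729)=(8*31+729)%997=977 [pair 0] -> [977]
  Sibling for proof at L3: 729
Root: 977
Proof path (sibling hashes from leaf to root): [5, 427, 982, 729]

Answer: 5 427 982 729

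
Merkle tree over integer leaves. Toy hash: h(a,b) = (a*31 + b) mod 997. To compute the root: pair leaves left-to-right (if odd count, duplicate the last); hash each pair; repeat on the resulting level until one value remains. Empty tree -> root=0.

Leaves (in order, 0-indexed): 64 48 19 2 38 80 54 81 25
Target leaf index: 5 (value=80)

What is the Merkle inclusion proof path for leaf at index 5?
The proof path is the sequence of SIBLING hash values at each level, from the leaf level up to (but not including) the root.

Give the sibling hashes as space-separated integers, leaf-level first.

Answer: 38 758 772 663

Derivation:
L0 (leaves): [64, 48, 19, 2, 38, 80, 54, 81, 25], target index=5
L1: h(64,48)=(64*31+48)%997=38 [pair 0] h(19,2)=(19*31+2)%997=591 [pair 1] h(38,80)=(38*31+80)%997=261 [pair 2] h(54,81)=(54*31+81)%997=758 [pair 3] h(25,25)=(25*31+25)%997=800 [pair 4] -> [38, 591, 261, 758, 800]
  Sibling for proof at L0: 38
L2: h(38,591)=(38*31+591)%997=772 [pair 0] h(261,758)=(261*31+758)%997=873 [pair 1] h(800,800)=(800*31+800)%997=675 [pair 2] -> [772, 873, 675]
  Sibling for proof at L1: 758
L3: h(772,873)=(772*31+873)%997=877 [pair 0] h(675,675)=(675*31+675)%997=663 [pair 1] -> [877, 663]
  Sibling for proof at L2: 772
L4: h(877,663)=(877*31+663)%997=931 [pair 0] -> [931]
  Sibling for proof at L3: 663
Root: 931
Proof path (sibling hashes from leaf to root): [38, 758, 772, 663]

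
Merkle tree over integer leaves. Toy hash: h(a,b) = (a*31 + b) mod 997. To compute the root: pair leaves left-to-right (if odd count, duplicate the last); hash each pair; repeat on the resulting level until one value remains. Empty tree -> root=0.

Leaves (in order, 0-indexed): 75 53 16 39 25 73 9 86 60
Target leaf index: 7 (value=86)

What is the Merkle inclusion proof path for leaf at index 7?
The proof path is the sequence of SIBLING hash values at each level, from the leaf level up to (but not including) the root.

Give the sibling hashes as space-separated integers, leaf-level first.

Answer: 9 848 475 993

Derivation:
L0 (leaves): [75, 53, 16, 39, 25, 73, 9, 86, 60], target index=7
L1: h(75,53)=(75*31+53)%997=384 [pair 0] h(16,39)=(16*31+39)%997=535 [pair 1] h(25,73)=(25*31+73)%997=848 [pair 2] h(9,86)=(9*31+86)%997=365 [pair 3] h(60,60)=(60*31+60)%997=923 [pair 4] -> [384, 535, 848, 365, 923]
  Sibling for proof at L0: 9
L2: h(384,535)=(384*31+535)%997=475 [pair 0] h(848,365)=(848*31+365)%997=731 [pair 1] h(923,923)=(923*31+923)%997=623 [pair 2] -> [475, 731, 623]
  Sibling for proof at L1: 848
L3: h(475,731)=(475*31+731)%997=501 [pair 0] h(623,623)=(623*31+623)%997=993 [pair 1] -> [501, 993]
  Sibling for proof at L2: 475
L4: h(501,993)=(501*31+993)%997=572 [pair 0] -> [572]
  Sibling for proof at L3: 993
Root: 572
Proof path (sibling hashes from leaf to root): [9, 848, 475, 993]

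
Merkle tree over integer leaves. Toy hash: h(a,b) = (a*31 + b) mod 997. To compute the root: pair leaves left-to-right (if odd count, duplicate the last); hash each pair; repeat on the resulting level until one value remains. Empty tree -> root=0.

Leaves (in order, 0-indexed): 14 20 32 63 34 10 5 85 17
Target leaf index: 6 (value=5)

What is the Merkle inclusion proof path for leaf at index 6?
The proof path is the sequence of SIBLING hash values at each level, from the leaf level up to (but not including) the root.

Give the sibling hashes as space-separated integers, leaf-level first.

L0 (leaves): [14, 20, 32, 63, 34, 10, 5, 85, 17], target index=6
L1: h(14,20)=(14*31+20)%997=454 [pair 0] h(32,63)=(32*31+63)%997=58 [pair 1] h(34,10)=(34*31+10)%997=67 [pair 2] h(5,85)=(5*31+85)%997=240 [pair 3] h(17,17)=(17*31+17)%997=544 [pair 4] -> [454, 58, 67, 240, 544]
  Sibling for proof at L0: 85
L2: h(454,58)=(454*31+58)%997=174 [pair 0] h(67,240)=(67*31+240)%997=323 [pair 1] h(544,544)=(544*31+544)%997=459 [pair 2] -> [174, 323, 459]
  Sibling for proof at L1: 67
L3: h(174,323)=(174*31+323)%997=732 [pair 0] h(459,459)=(459*31+459)%997=730 [pair 1] -> [732, 730]
  Sibling for proof at L2: 174
L4: h(732,730)=(732*31+730)%997=491 [pair 0] -> [491]
  Sibling for proof at L3: 730
Root: 491
Proof path (sibling hashes from leaf to root): [85, 67, 174, 730]

Answer: 85 67 174 730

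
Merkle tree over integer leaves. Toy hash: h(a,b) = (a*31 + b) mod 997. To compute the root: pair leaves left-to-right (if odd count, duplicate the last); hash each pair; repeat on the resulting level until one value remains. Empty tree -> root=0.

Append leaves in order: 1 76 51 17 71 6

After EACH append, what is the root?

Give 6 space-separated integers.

After append 1 (leaves=[1]):
  L0: [1]
  root=1
After append 76 (leaves=[1, 76]):
  L0: [1, 76]
  L1: h(1,76)=(1*31+76)%997=107 -> [107]
  root=107
After append 51 (leaves=[1, 76, 51]):
  L0: [1, 76, 51]
  L1: h(1,76)=(1*31+76)%997=107 h(51,51)=(51*31+51)%997=635 -> [107, 635]
  L2: h(107,635)=(107*31+635)%997=961 -> [961]
  root=961
After append 17 (leaves=[1, 76, 51, 17]):
  L0: [1, 76, 51, 17]
  L1: h(1,76)=(1*31+76)%997=107 h(51,17)=(51*31+17)%997=601 -> [107, 601]
  L2: h(107,601)=(107*31+601)%997=927 -> [927]
  root=927
After append 71 (leaves=[1, 76, 51, 17, 71]):
  L0: [1, 76, 51, 17, 71]
  L1: h(1,76)=(1*31+76)%997=107 h(51,17)=(51*31+17)%997=601 h(71,71)=(71*31+71)%997=278 -> [107, 601, 278]
  L2: h(107,601)=(107*31+601)%997=927 h(278,278)=(278*31+278)%997=920 -> [927, 920]
  L3: h(927,920)=(927*31+920)%997=744 -> [744]
  root=744
After append 6 (leaves=[1, 76, 51, 17, 71, 6]):
  L0: [1, 76, 51, 17, 71, 6]
  L1: h(1,76)=(1*31+76)%997=107 h(51,17)=(51*31+17)%997=601 h(71,6)=(71*31+6)%997=213 -> [107, 601, 213]
  L2: h(107,601)=(107*31+601)%997=927 h(213,213)=(213*31+213)%997=834 -> [927, 834]
  L3: h(927,834)=(927*31+834)%997=658 -> [658]
  root=658

Answer: 1 107 961 927 744 658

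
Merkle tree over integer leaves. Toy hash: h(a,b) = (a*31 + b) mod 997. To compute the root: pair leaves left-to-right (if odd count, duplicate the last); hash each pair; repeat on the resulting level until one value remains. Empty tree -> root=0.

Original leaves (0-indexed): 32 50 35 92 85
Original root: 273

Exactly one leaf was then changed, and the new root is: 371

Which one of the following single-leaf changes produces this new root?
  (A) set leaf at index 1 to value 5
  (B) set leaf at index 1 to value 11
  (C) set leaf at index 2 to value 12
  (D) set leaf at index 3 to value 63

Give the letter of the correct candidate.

Answer: D

Derivation:
Original leaves: [32, 50, 35, 92, 85]
Target new root: 371
Try each candidate change and compute the resulting root:
Candidate A: set leaf[1] = 5 -> leaves = [32, 5, 35, 92, 85]
  L0: [32, 5, 35, 92, 85]
  L1: h(32,5)=(32*31+5)%997=0 h(35,92)=(35*31+92)%997=180 h(85,85)=(85*31+85)%997=726 -> [0, 180, 726]
  L2: h(0,180)=(0*31+180)%997=180 h(726,726)=(726*31+726)%997=301 -> [180, 301]
  L3: h(180,301)=(180*31+301)%997=896 -> [896]
  root = 896 != target 371
Candidate B: set leaf[1] = 11 -> leaves = [32, 11, 35, 92, 85]
  L0: [32, 11, 35, 92, 85]
  L1: h(32,11)=(32*31+11)%997=6 h(35,92)=(35*31+92)%997=180 h(85,85)=(85*31+85)%997=726 -> [6, 180, 726]
  L2: h(6,180)=(6*31+180)%997=366 h(726,726)=(726*31+726)%997=301 -> [366, 301]
  L3: h(366,301)=(366*31+301)%997=680 -> [680]
  root = 680 != target 371
Candidate C: set leaf[2] = 12 -> leaves = [32, 50, 12, 92, 85]
  L0: [32, 50, 12, 92, 85]
  L1: h(32,50)=(32*31+50)%997=45 h(12,92)=(12*31+92)%997=464 h(85,85)=(85*31+85)%997=726 -> [45, 464, 726]
  L2: h(45,464)=(45*31+464)%997=862 h(726,726)=(726*31+726)%997=301 -> [862, 301]
  L3: h(862,301)=(862*31+301)%997=104 -> [104]
  root = 104 != target 371
Candidate D: set leaf[3] = 63 -> leaves = [32, 50, 35, 63, 85]
  L0: [32, 50, 35, 63, 85]
  L1: h(32,50)=(32*31+50)%997=45 h(35,63)=(35*31+63)%997=151 h(85,85)=(85*31+85)%997=726 -> [45, 151, 726]
  L2: h(45,151)=(45*31+151)%997=549 h(726,726)=(726*31+726)%997=301 -> [549, 301]
  L3: h(549,301)=(549*31+301)%997=371 -> [371]
  root = 371 == target 371  ** MATCH **
Candidate D produces the target root.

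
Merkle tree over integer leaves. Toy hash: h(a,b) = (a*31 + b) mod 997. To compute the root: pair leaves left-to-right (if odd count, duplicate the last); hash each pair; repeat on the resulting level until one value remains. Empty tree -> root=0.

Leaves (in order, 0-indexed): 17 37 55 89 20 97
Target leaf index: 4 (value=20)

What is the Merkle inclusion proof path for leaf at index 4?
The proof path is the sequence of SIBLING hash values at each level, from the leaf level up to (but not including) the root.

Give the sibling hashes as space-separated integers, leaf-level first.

L0 (leaves): [17, 37, 55, 89, 20, 97], target index=4
L1: h(17,37)=(17*31+37)%997=564 [pair 0] h(55,89)=(55*31+89)%997=797 [pair 1] h(20,97)=(20*31+97)%997=717 [pair 2] -> [564, 797, 717]
  Sibling for proof at L0: 97
L2: h(564,797)=(564*31+797)%997=335 [pair 0] h(717,717)=(717*31+717)%997=13 [pair 1] -> [335, 13]
  Sibling for proof at L1: 717
L3: h(335,13)=(335*31+13)%997=428 [pair 0] -> [428]
  Sibling for proof at L2: 335
Root: 428
Proof path (sibling hashes from leaf to root): [97, 717, 335]

Answer: 97 717 335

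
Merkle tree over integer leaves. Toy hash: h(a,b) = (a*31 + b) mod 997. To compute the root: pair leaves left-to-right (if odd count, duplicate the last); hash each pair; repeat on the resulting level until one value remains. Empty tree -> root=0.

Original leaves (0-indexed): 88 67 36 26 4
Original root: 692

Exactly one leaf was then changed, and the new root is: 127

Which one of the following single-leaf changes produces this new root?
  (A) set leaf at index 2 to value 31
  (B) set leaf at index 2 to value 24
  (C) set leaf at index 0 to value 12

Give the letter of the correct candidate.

Original leaves: [88, 67, 36, 26, 4]
Target new root: 127
Try each candidate change and compute the resulting root:
Candidate A: set leaf[2] = 31 -> leaves = [88, 67, 31, 26, 4]
  L0: [88, 67, 31, 26, 4]
  L1: h(88,67)=(88*31+67)%997=801 h(31,26)=(31*31+26)%997=987 h(4,4)=(4*31+4)%997=128 -> [801, 987, 128]
  L2: h(801,987)=(801*31+987)%997=893 h(128,128)=(128*31+128)%997=108 -> [893, 108]
  L3: h(893,108)=(893*31+108)%997=872 -> [872]
  root = 872 != target 127
Candidate B: set leaf[2] = 24 -> leaves = [88, 67, 24, 26, 4]
  L0: [88, 67, 24, 26, 4]
  L1: h(88,67)=(88*31+67)%997=801 h(24,26)=(24*31+26)%997=770 h(4,4)=(4*31+4)%997=128 -> [801, 770, 128]
  L2: h(801,770)=(801*31+770)%997=676 h(128,128)=(128*31+128)%997=108 -> [676, 108]
  L3: h(676,108)=(676*31+108)%997=127 -> [127]
  root = 127 == target 127  ** MATCH **
Candidate C: set leaf[0] = 12 -> leaves = [12, 67, 36, 26, 4]
  L0: [12, 67, 36, 26, 4]
  L1: h(12,67)=(12*31+67)%997=439 h(36,26)=(36*31+26)%997=145 h(4,4)=(4*31+4)%997=128 -> [439, 145, 128]
  L2: h(439,145)=(439*31+145)%997=793 h(128,128)=(128*31+128)%997=108 -> [793, 108]
  L3: h(793,108)=(793*31+108)%997=763 -> [763]
  root = 763 != target 127
Candidate B produces the target root.

Answer: B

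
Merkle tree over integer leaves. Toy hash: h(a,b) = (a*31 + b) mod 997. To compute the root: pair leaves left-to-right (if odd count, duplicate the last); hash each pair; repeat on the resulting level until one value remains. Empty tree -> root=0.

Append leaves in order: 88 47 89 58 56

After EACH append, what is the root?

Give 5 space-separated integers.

After append 88 (leaves=[88]):
  L0: [88]
  root=88
After append 47 (leaves=[88, 47]):
  L0: [88, 47]
  L1: h(88,47)=(88*31+47)%997=781 -> [781]
  root=781
After append 89 (leaves=[88, 47, 89]):
  L0: [88, 47, 89]
  L1: h(88,47)=(88*31+47)%997=781 h(89,89)=(89*31+89)%997=854 -> [781, 854]
  L2: h(781,854)=(781*31+854)%997=140 -> [140]
  root=140
After append 58 (leaves=[88, 47, 89, 58]):
  L0: [88, 47, 89, 58]
  L1: h(88,47)=(88*31+47)%997=781 h(89,58)=(89*31+58)%997=823 -> [781, 823]
  L2: h(781,823)=(781*31+823)%997=109 -> [109]
  root=109
After append 56 (leaves=[88, 47, 89, 58, 56]):
  L0: [88, 47, 89, 58, 56]
  L1: h(88,47)=(88*31+47)%997=781 h(89,58)=(89*31+58)%997=823 h(56,56)=(56*31+56)%997=795 -> [781, 823, 795]
  L2: h(781,823)=(781*31+823)%997=109 h(795,795)=(795*31+795)%997=515 -> [109, 515]
  L3: h(109,515)=(109*31+515)%997=903 -> [903]
  root=903

Answer: 88 781 140 109 903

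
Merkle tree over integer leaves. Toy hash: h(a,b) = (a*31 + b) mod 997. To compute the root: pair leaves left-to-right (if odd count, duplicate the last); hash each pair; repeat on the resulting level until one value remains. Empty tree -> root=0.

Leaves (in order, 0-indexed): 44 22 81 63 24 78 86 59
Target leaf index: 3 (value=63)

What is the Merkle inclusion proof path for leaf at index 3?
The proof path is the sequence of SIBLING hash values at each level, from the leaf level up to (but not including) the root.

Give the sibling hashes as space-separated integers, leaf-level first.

Answer: 81 389 291

Derivation:
L0 (leaves): [44, 22, 81, 63, 24, 78, 86, 59], target index=3
L1: h(44,22)=(44*31+22)%997=389 [pair 0] h(81,63)=(81*31+63)%997=580 [pair 1] h(24,78)=(24*31+78)%997=822 [pair 2] h(86,59)=(86*31+59)%997=731 [pair 3] -> [389, 580, 822, 731]
  Sibling for proof at L0: 81
L2: h(389,580)=(389*31+580)%997=675 [pair 0] h(822,731)=(822*31+731)%997=291 [pair 1] -> [675, 291]
  Sibling for proof at L1: 389
L3: h(675,291)=(675*31+291)%997=279 [pair 0] -> [279]
  Sibling for proof at L2: 291
Root: 279
Proof path (sibling hashes from leaf to root): [81, 389, 291]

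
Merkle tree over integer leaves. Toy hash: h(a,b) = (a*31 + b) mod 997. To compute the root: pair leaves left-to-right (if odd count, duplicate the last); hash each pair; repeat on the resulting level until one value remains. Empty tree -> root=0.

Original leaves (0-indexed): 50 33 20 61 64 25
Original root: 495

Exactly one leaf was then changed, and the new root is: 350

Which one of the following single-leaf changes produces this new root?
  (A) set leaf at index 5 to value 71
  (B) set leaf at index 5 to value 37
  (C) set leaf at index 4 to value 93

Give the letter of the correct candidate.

Original leaves: [50, 33, 20, 61, 64, 25]
Target new root: 350
Try each candidate change and compute the resulting root:
Candidate A: set leaf[5] = 71 -> leaves = [50, 33, 20, 61, 64, 71]
  L0: [50, 33, 20, 61, 64, 71]
  L1: h(50,33)=(50*31+33)%997=586 h(20,61)=(20*31+61)%997=681 h(64,71)=(64*31+71)%997=61 -> [586, 681, 61]
  L2: h(586,681)=(586*31+681)%997=901 h(61,61)=(61*31+61)%997=955 -> [901, 955]
  L3: h(901,955)=(901*31+955)%997=970 -> [970]
  root = 970 != target 350
Candidate B: set leaf[5] = 37 -> leaves = [50, 33, 20, 61, 64, 37]
  L0: [50, 33, 20, 61, 64, 37]
  L1: h(50,33)=(50*31+33)%997=586 h(20,61)=(20*31+61)%997=681 h(64,37)=(64*31+37)%997=27 -> [586, 681, 27]
  L2: h(586,681)=(586*31+681)%997=901 h(27,27)=(27*31+27)%997=864 -> [901, 864]
  L3: h(901,864)=(901*31+864)%997=879 -> [879]
  root = 879 != target 350
Candidate C: set leaf[4] = 93 -> leaves = [50, 33, 20, 61, 93, 25]
  L0: [50, 33, 20, 61, 93, 25]
  L1: h(50,33)=(50*31+33)%997=586 h(20,61)=(20*31+61)%997=681 h(93,25)=(93*31+25)%997=914 -> [586, 681, 914]
  L2: h(586,681)=(586*31+681)%997=901 h(914,914)=(914*31+914)%997=335 -> [901, 335]
  L3: h(901,335)=(901*31+335)%997=350 -> [350]
  root = 350 == target 350  ** MATCH **
Candidate C produces the target root.

Answer: C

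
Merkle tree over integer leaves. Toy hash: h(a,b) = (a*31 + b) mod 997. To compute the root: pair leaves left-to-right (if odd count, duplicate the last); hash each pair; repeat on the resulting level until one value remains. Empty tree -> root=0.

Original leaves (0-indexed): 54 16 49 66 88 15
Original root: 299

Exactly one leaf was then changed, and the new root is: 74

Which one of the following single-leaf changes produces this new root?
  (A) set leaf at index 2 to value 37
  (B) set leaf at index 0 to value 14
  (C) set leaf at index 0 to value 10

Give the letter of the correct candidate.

Original leaves: [54, 16, 49, 66, 88, 15]
Target new root: 74
Try each candidate change and compute the resulting root:
Candidate A: set leaf[2] = 37 -> leaves = [54, 16, 37, 66, 88, 15]
  L0: [54, 16, 37, 66, 88, 15]
  L1: h(54,16)=(54*31+16)%997=693 h(37,66)=(37*31+66)%997=216 h(88,15)=(88*31+15)%997=749 -> [693, 216, 749]
  L2: h(693,216)=(693*31+216)%997=762 h(749,749)=(749*31+749)%997=40 -> [762, 40]
  L3: h(762,40)=(762*31+40)%997=731 -> [731]
  root = 731 != target 74
Candidate B: set leaf[0] = 14 -> leaves = [14, 16, 49, 66, 88, 15]
  L0: [14, 16, 49, 66, 88, 15]
  L1: h(14,16)=(14*31+16)%997=450 h(49,66)=(49*31+66)%997=588 h(88,15)=(88*31+15)%997=749 -> [450, 588, 749]
  L2: h(450,588)=(450*31+588)%997=580 h(749,749)=(749*31+749)%997=40 -> [580, 40]
  L3: h(580,40)=(580*31+40)%997=74 -> [74]
  root = 74 == target 74  ** MATCH **
Candidate C: set leaf[0] = 10 -> leaves = [10, 16, 49, 66, 88, 15]
  L0: [10, 16, 49, 66, 88, 15]
  L1: h(10,16)=(10*31+16)%997=326 h(49,66)=(49*31+66)%997=588 h(88,15)=(88*31+15)%997=749 -> [326, 588, 749]
  L2: h(326,588)=(326*31+588)%997=724 h(749,749)=(749*31+749)%997=40 -> [724, 40]
  L3: h(724,40)=(724*31+40)%997=550 -> [550]
  root = 550 != target 74
Candidate B produces the target root.

Answer: B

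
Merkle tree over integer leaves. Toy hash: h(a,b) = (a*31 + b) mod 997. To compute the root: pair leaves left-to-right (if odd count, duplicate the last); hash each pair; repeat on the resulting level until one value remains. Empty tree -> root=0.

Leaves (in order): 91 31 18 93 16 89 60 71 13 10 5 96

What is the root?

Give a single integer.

L0: [91, 31, 18, 93, 16, 89, 60, 71, 13, 10, 5, 96]
L1: h(91,31)=(91*31+31)%997=858 h(18,93)=(18*31+93)%997=651 h(16,89)=(16*31+89)%997=585 h(60,71)=(60*31+71)%997=934 h(13,10)=(13*31+10)%997=413 h(5,96)=(5*31+96)%997=251 -> [858, 651, 585, 934, 413, 251]
L2: h(858,651)=(858*31+651)%997=330 h(585,934)=(585*31+934)%997=126 h(413,251)=(413*31+251)%997=93 -> [330, 126, 93]
L3: h(330,126)=(330*31+126)%997=386 h(93,93)=(93*31+93)%997=982 -> [386, 982]
L4: h(386,982)=(386*31+982)%997=984 -> [984]

Answer: 984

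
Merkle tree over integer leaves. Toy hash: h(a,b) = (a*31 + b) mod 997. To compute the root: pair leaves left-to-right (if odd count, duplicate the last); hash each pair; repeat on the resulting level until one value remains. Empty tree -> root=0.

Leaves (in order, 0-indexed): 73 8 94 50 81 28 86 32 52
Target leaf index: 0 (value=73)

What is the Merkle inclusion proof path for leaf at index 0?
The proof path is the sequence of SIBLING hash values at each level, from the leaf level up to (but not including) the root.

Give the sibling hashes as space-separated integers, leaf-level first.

Answer: 8 970 650 63

Derivation:
L0 (leaves): [73, 8, 94, 50, 81, 28, 86, 32, 52], target index=0
L1: h(73,8)=(73*31+8)%997=277 [pair 0] h(94,50)=(94*31+50)%997=970 [pair 1] h(81,28)=(81*31+28)%997=545 [pair 2] h(86,32)=(86*31+32)%997=704 [pair 3] h(52,52)=(52*31+52)%997=667 [pair 4] -> [277, 970, 545, 704, 667]
  Sibling for proof at L0: 8
L2: h(277,970)=(277*31+970)%997=584 [pair 0] h(545,704)=(545*31+704)%997=650 [pair 1] h(667,667)=(667*31+667)%997=407 [pair 2] -> [584, 650, 407]
  Sibling for proof at L1: 970
L3: h(584,650)=(584*31+650)%997=808 [pair 0] h(407,407)=(407*31+407)%997=63 [pair 1] -> [808, 63]
  Sibling for proof at L2: 650
L4: h(808,63)=(808*31+63)%997=186 [pair 0] -> [186]
  Sibling for proof at L3: 63
Root: 186
Proof path (sibling hashes from leaf to root): [8, 970, 650, 63]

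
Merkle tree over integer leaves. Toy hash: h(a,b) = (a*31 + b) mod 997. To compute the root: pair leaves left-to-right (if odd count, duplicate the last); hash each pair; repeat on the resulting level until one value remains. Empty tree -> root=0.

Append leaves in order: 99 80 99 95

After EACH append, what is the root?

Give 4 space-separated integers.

Answer: 99 158 90 86

Derivation:
After append 99 (leaves=[99]):
  L0: [99]
  root=99
After append 80 (leaves=[99, 80]):
  L0: [99, 80]
  L1: h(99,80)=(99*31+80)%997=158 -> [158]
  root=158
After append 99 (leaves=[99, 80, 99]):
  L0: [99, 80, 99]
  L1: h(99,80)=(99*31+80)%997=158 h(99,99)=(99*31+99)%997=177 -> [158, 177]
  L2: h(158,177)=(158*31+177)%997=90 -> [90]
  root=90
After append 95 (leaves=[99, 80, 99, 95]):
  L0: [99, 80, 99, 95]
  L1: h(99,80)=(99*31+80)%997=158 h(99,95)=(99*31+95)%997=173 -> [158, 173]
  L2: h(158,173)=(158*31+173)%997=86 -> [86]
  root=86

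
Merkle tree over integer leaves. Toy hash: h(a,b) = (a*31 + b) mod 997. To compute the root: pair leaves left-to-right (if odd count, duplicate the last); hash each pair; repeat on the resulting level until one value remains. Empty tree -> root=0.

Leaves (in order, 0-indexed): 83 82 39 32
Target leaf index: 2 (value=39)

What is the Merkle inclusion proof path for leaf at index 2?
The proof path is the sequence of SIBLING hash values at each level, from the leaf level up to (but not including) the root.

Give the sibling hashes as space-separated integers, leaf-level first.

Answer: 32 661

Derivation:
L0 (leaves): [83, 82, 39, 32], target index=2
L1: h(83,82)=(83*31+82)%997=661 [pair 0] h(39,32)=(39*31+32)%997=244 [pair 1] -> [661, 244]
  Sibling for proof at L0: 32
L2: h(661,244)=(661*31+244)%997=795 [pair 0] -> [795]
  Sibling for proof at L1: 661
Root: 795
Proof path (sibling hashes from leaf to root): [32, 661]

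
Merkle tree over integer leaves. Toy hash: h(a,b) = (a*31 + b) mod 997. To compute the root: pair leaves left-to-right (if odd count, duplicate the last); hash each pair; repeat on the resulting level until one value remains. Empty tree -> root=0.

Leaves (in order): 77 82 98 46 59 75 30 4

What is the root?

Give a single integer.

Answer: 876

Derivation:
L0: [77, 82, 98, 46, 59, 75, 30, 4]
L1: h(77,82)=(77*31+82)%997=475 h(98,46)=(98*31+46)%997=93 h(59,75)=(59*31+75)%997=907 h(30,4)=(30*31+4)%997=934 -> [475, 93, 907, 934]
L2: h(475,93)=(475*31+93)%997=860 h(907,934)=(907*31+934)%997=138 -> [860, 138]
L3: h(860,138)=(860*31+138)%997=876 -> [876]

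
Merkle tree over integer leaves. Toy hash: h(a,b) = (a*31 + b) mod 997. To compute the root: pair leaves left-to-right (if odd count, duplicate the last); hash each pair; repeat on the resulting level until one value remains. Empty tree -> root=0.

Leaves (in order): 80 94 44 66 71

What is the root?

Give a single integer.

Answer: 442

Derivation:
L0: [80, 94, 44, 66, 71]
L1: h(80,94)=(80*31+94)%997=580 h(44,66)=(44*31+66)%997=433 h(71,71)=(71*31+71)%997=278 -> [580, 433, 278]
L2: h(580,433)=(580*31+433)%997=467 h(278,278)=(278*31+278)%997=920 -> [467, 920]
L3: h(467,920)=(467*31+920)%997=442 -> [442]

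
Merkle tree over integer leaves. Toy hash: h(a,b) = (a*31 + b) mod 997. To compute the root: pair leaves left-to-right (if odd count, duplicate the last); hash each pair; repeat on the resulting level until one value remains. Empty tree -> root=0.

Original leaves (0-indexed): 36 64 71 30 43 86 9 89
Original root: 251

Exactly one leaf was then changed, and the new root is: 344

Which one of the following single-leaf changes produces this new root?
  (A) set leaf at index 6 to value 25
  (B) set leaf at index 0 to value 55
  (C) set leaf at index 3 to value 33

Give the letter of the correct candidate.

Original leaves: [36, 64, 71, 30, 43, 86, 9, 89]
Target new root: 344
Try each candidate change and compute the resulting root:
Candidate A: set leaf[6] = 25 -> leaves = [36, 64, 71, 30, 43, 86, 25, 89]
  L0: [36, 64, 71, 30, 43, 86, 25, 89]
  L1: h(36,64)=(36*31+64)%997=183 h(71,30)=(71*31+30)%997=237 h(43,86)=(43*31+86)%997=422 h(25,89)=(25*31+89)%997=864 -> [183, 237, 422, 864]
  L2: h(183,237)=(183*31+237)%997=925 h(422,864)=(422*31+864)%997=985 -> [925, 985]
  L3: h(925,985)=(925*31+985)%997=747 -> [747]
  root = 747 != target 344
Candidate B: set leaf[0] = 55 -> leaves = [55, 64, 71, 30, 43, 86, 9, 89]
  L0: [55, 64, 71, 30, 43, 86, 9, 89]
  L1: h(55,64)=(55*31+64)%997=772 h(71,30)=(71*31+30)%997=237 h(43,86)=(43*31+86)%997=422 h(9,89)=(9*31+89)%997=368 -> [772, 237, 422, 368]
  L2: h(772,237)=(772*31+237)%997=241 h(422,368)=(422*31+368)%997=489 -> [241, 489]
  L3: h(241,489)=(241*31+489)%997=981 -> [981]
  root = 981 != target 344
Candidate C: set leaf[3] = 33 -> leaves = [36, 64, 71, 33, 43, 86, 9, 89]
  L0: [36, 64, 71, 33, 43, 86, 9, 89]
  L1: h(36,64)=(36*31+64)%997=183 h(71,33)=(71*31+33)%997=240 h(43,86)=(43*31+86)%997=422 h(9,89)=(9*31+89)%997=368 -> [183, 240, 422, 368]
  L2: h(183,240)=(183*31+240)%997=928 h(422,368)=(422*31+368)%997=489 -> [928, 489]
  L3: h(928,489)=(928*31+489)%997=344 -> [344]
  root = 344 == target 344  ** MATCH **
Candidate C produces the target root.

Answer: C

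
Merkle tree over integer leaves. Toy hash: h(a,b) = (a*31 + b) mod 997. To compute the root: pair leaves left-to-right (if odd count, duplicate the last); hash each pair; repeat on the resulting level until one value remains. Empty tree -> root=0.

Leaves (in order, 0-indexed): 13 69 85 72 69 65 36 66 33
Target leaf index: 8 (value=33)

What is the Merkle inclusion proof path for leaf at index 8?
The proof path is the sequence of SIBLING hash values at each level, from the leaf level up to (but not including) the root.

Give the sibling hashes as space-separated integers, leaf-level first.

L0 (leaves): [13, 69, 85, 72, 69, 65, 36, 66, 33], target index=8
L1: h(13,69)=(13*31+69)%997=472 [pair 0] h(85,72)=(85*31+72)%997=713 [pair 1] h(69,65)=(69*31+65)%997=210 [pair 2] h(36,66)=(36*31+66)%997=185 [pair 3] h(33,33)=(33*31+33)%997=59 [pair 4] -> [472, 713, 210, 185, 59]
  Sibling for proof at L0: 33
L2: h(472,713)=(472*31+713)%997=390 [pair 0] h(210,185)=(210*31+185)%997=713 [pair 1] h(59,59)=(59*31+59)%997=891 [pair 2] -> [390, 713, 891]
  Sibling for proof at L1: 59
L3: h(390,713)=(390*31+713)%997=839 [pair 0] h(891,891)=(891*31+891)%997=596 [pair 1] -> [839, 596]
  Sibling for proof at L2: 891
L4: h(839,596)=(839*31+596)%997=683 [pair 0] -> [683]
  Sibling for proof at L3: 839
Root: 683
Proof path (sibling hashes from leaf to root): [33, 59, 891, 839]

Answer: 33 59 891 839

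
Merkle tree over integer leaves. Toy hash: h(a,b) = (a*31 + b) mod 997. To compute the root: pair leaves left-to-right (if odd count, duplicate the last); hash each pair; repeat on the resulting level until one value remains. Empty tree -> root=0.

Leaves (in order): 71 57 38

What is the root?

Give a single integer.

Answer: 427

Derivation:
L0: [71, 57, 38]
L1: h(71,57)=(71*31+57)%997=264 h(38,38)=(38*31+38)%997=219 -> [264, 219]
L2: h(264,219)=(264*31+219)%997=427 -> [427]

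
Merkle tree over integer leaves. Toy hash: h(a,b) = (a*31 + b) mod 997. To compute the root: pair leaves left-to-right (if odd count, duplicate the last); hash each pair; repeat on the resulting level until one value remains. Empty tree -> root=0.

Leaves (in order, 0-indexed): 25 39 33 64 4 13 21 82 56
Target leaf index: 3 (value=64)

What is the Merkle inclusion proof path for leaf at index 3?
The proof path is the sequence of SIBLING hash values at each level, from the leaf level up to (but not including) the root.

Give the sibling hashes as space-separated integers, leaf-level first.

L0 (leaves): [25, 39, 33, 64, 4, 13, 21, 82, 56], target index=3
L1: h(25,39)=(25*31+39)%997=814 [pair 0] h(33,64)=(33*31+64)%997=90 [pair 1] h(4,13)=(4*31+13)%997=137 [pair 2] h(21,82)=(21*31+82)%997=733 [pair 3] h(56,56)=(56*31+56)%997=795 [pair 4] -> [814, 90, 137, 733, 795]
  Sibling for proof at L0: 33
L2: h(814,90)=(814*31+90)%997=399 [pair 0] h(137,733)=(137*31+733)%997=992 [pair 1] h(795,795)=(795*31+795)%997=515 [pair 2] -> [399, 992, 515]
  Sibling for proof at L1: 814
L3: h(399,992)=(399*31+992)%997=400 [pair 0] h(515,515)=(515*31+515)%997=528 [pair 1] -> [400, 528]
  Sibling for proof at L2: 992
L4: h(400,528)=(400*31+528)%997=964 [pair 0] -> [964]
  Sibling for proof at L3: 528
Root: 964
Proof path (sibling hashes from leaf to root): [33, 814, 992, 528]

Answer: 33 814 992 528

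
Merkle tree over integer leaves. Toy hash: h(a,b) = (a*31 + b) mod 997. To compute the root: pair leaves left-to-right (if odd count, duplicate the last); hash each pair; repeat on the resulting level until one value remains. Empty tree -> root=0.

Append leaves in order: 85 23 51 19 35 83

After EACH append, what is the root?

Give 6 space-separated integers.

After append 85 (leaves=[85]):
  L0: [85]
  root=85
After append 23 (leaves=[85, 23]):
  L0: [85, 23]
  L1: h(85,23)=(85*31+23)%997=664 -> [664]
  root=664
After append 51 (leaves=[85, 23, 51]):
  L0: [85, 23, 51]
  L1: h(85,23)=(85*31+23)%997=664 h(51,51)=(51*31+51)%997=635 -> [664, 635]
  L2: h(664,635)=(664*31+635)%997=282 -> [282]
  root=282
After append 19 (leaves=[85, 23, 51, 19]):
  L0: [85, 23, 51, 19]
  L1: h(85,23)=(85*31+23)%997=664 h(51,19)=(51*31+19)%997=603 -> [664, 603]
  L2: h(664,603)=(664*31+603)%997=250 -> [250]
  root=250
After append 35 (leaves=[85, 23, 51, 19, 35]):
  L0: [85, 23, 51, 19, 35]
  L1: h(85,23)=(85*31+23)%997=664 h(51,19)=(51*31+19)%997=603 h(35,35)=(35*31+35)%997=123 -> [664, 603, 123]
  L2: h(664,603)=(664*31+603)%997=250 h(123,123)=(123*31+123)%997=945 -> [250, 945]
  L3: h(250,945)=(250*31+945)%997=719 -> [719]
  root=719
After append 83 (leaves=[85, 23, 51, 19, 35, 83]):
  L0: [85, 23, 51, 19, 35, 83]
  L1: h(85,23)=(85*31+23)%997=664 h(51,19)=(51*31+19)%997=603 h(35,83)=(35*31+83)%997=171 -> [664, 603, 171]
  L2: h(664,603)=(664*31+603)%997=250 h(171,171)=(171*31+171)%997=487 -> [250, 487]
  L3: h(250,487)=(250*31+487)%997=261 -> [261]
  root=261

Answer: 85 664 282 250 719 261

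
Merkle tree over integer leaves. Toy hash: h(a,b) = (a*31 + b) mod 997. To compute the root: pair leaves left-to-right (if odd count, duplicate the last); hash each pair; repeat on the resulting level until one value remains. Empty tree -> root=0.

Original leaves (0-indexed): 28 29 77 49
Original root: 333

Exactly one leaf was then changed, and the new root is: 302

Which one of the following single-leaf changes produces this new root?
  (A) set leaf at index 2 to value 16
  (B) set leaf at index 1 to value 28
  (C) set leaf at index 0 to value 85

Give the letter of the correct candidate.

Answer: B

Derivation:
Original leaves: [28, 29, 77, 49]
Target new root: 302
Try each candidate change and compute the resulting root:
Candidate A: set leaf[2] = 16 -> leaves = [28, 29, 16, 49]
  L0: [28, 29, 16, 49]
  L1: h(28,29)=(28*31+29)%997=897 h(16,49)=(16*31+49)%997=545 -> [897, 545]
  L2: h(897,545)=(897*31+545)%997=436 -> [436]
  root = 436 != target 302
Candidate B: set leaf[1] = 28 -> leaves = [28, 28, 77, 49]
  L0: [28, 28, 77, 49]
  L1: h(28,28)=(28*31+28)%997=896 h(77,49)=(77*31+49)%997=442 -> [896, 442]
  L2: h(896,442)=(896*31+442)%997=302 -> [302]
  root = 302 == target 302  ** MATCH **
Candidate C: set leaf[0] = 85 -> leaves = [85, 29, 77, 49]
  L0: [85, 29, 77, 49]
  L1: h(85,29)=(85*31+29)%997=670 h(77,49)=(77*31+49)%997=442 -> [670, 442]
  L2: h(670,442)=(670*31+442)%997=275 -> [275]
  root = 275 != target 302
Candidate B produces the target root.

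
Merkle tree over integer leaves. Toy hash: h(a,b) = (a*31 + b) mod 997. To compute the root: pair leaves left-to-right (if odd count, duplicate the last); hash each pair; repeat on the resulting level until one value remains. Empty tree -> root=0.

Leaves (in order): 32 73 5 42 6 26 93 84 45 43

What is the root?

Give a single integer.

Answer: 311

Derivation:
L0: [32, 73, 5, 42, 6, 26, 93, 84, 45, 43]
L1: h(32,73)=(32*31+73)%997=68 h(5,42)=(5*31+42)%997=197 h(6,26)=(6*31+26)%997=212 h(93,84)=(93*31+84)%997=973 h(45,43)=(45*31+43)%997=441 -> [68, 197, 212, 973, 441]
L2: h(68,197)=(68*31+197)%997=311 h(212,973)=(212*31+973)%997=566 h(441,441)=(441*31+441)%997=154 -> [311, 566, 154]
L3: h(311,566)=(311*31+566)%997=237 h(154,154)=(154*31+154)%997=940 -> [237, 940]
L4: h(237,940)=(237*31+940)%997=311 -> [311]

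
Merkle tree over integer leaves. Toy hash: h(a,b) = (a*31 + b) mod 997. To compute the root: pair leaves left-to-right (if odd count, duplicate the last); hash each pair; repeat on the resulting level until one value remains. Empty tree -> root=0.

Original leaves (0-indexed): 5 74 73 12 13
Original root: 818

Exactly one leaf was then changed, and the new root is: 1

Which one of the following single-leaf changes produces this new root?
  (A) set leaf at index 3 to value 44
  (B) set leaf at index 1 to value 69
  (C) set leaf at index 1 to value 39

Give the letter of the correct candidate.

Original leaves: [5, 74, 73, 12, 13]
Target new root: 1
Try each candidate change and compute the resulting root:
Candidate A: set leaf[3] = 44 -> leaves = [5, 74, 73, 44, 13]
  L0: [5, 74, 73, 44, 13]
  L1: h(5,74)=(5*31+74)%997=229 h(73,44)=(73*31+44)%997=313 h(13,13)=(13*31+13)%997=416 -> [229, 313, 416]
  L2: h(229,313)=(229*31+313)%997=433 h(416,416)=(416*31+416)%997=351 -> [433, 351]
  L3: h(433,351)=(433*31+351)%997=813 -> [813]
  root = 813 != target 1
Candidate B: set leaf[1] = 69 -> leaves = [5, 69, 73, 12, 13]
  L0: [5, 69, 73, 12, 13]
  L1: h(5,69)=(5*31+69)%997=224 h(73,12)=(73*31+12)%997=281 h(13,13)=(13*31+13)%997=416 -> [224, 281, 416]
  L2: h(224,281)=(224*31+281)%997=246 h(416,416)=(416*31+416)%997=351 -> [246, 351]
  L3: h(246,351)=(246*31+351)%997=1 -> [1]
  root = 1 == target 1  ** MATCH **
Candidate C: set leaf[1] = 39 -> leaves = [5, 39, 73, 12, 13]
  L0: [5, 39, 73, 12, 13]
  L1: h(5,39)=(5*31+39)%997=194 h(73,12)=(73*31+12)%997=281 h(13,13)=(13*31+13)%997=416 -> [194, 281, 416]
  L2: h(194,281)=(194*31+281)%997=313 h(416,416)=(416*31+416)%997=351 -> [313, 351]
  L3: h(313,351)=(313*31+351)%997=84 -> [84]
  root = 84 != target 1
Candidate B produces the target root.

Answer: B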